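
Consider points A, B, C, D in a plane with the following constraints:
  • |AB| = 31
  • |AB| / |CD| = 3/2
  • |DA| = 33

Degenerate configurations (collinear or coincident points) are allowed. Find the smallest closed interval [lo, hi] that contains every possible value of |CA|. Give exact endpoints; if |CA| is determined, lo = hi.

|AB| ∈ {31}
|AD| ∈ {33}
|CD| ∈ {62/3}
|BD| ∈ [2, 64]
|AC| ∈ [37/3, 161/3]
|BC| ∈ [0, 254/3]

|CA| ∈ [37/3, 161/3]  (≈ [12.3333, 53.6667])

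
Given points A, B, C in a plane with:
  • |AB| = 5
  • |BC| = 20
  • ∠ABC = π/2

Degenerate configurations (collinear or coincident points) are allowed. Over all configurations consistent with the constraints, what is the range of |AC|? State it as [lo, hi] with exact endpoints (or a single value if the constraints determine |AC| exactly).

|AC| = 5·√(17)  (≈ 20.6155)

|AB| ∈ {5}
|BC| ∈ {20}
|AC| ∈ {5·√(17)}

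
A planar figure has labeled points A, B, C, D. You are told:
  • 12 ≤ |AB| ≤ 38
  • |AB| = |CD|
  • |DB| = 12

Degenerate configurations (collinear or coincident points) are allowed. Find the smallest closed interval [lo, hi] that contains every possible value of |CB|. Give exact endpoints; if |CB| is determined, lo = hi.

|CB| ∈ [0, 50]  (≈ [0.0000, 50.0000])

|AB| ∈ [12, 38]
|BD| ∈ {12}
|CD| ∈ [12, 38]
|AD| ∈ [0, 50]
|BC| ∈ [0, 50]
|AC| ∈ [0, 88]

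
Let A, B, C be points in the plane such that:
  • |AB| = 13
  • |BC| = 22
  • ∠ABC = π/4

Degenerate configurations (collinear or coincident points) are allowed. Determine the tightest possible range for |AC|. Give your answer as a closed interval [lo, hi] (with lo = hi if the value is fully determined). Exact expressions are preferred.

|AB| ∈ {13}
|BC| ∈ {22}
|AC| ∈ {√(653 - 286·√(2))}

|AC| = √(653 - 286·√(2))  (≈ 15.7650)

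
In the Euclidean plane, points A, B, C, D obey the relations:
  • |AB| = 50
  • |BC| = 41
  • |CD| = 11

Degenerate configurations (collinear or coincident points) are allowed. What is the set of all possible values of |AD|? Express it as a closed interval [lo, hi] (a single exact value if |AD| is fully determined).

|AD| ∈ [0, 102]  (≈ [0.0000, 102.0000])

|AB| ∈ {50}
|BC| ∈ {41}
|CD| ∈ {11}
|AC| ∈ [9, 91]
|BD| ∈ [30, 52]
|AD| ∈ [0, 102]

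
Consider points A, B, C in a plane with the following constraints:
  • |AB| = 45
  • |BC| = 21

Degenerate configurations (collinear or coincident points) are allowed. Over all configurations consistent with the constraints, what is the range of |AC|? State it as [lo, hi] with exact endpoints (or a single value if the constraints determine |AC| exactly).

|AC| ∈ [24, 66]  (≈ [24.0000, 66.0000])

|AB| ∈ {45}
|BC| ∈ {21}
|AC| ∈ [24, 66]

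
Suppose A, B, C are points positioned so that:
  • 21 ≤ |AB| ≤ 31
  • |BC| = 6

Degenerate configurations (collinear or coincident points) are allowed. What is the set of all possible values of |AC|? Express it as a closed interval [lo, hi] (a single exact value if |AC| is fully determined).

|AB| ∈ [21, 31]
|BC| ∈ {6}
|AC| ∈ [15, 37]

|AC| ∈ [15, 37]  (≈ [15.0000, 37.0000])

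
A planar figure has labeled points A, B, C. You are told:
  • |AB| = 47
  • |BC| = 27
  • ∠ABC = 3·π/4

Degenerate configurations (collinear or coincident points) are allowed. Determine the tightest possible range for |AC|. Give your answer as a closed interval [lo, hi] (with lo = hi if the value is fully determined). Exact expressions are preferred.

|AC| = √(1269·√(2) + 2938)  (≈ 68.7942)

|AB| ∈ {47}
|BC| ∈ {27}
|AC| ∈ {√(1269·√(2) + 2938)}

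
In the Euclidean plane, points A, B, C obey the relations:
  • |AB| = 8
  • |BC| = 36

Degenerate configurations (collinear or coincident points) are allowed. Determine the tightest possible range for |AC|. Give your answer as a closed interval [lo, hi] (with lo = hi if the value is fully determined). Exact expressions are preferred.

|AB| ∈ {8}
|BC| ∈ {36}
|AC| ∈ [28, 44]

|AC| ∈ [28, 44]  (≈ [28.0000, 44.0000])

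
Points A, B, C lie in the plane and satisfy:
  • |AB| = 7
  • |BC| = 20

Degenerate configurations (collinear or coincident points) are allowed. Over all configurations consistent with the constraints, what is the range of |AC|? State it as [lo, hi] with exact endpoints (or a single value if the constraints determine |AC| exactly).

|AB| ∈ {7}
|BC| ∈ {20}
|AC| ∈ [13, 27]

|AC| ∈ [13, 27]  (≈ [13.0000, 27.0000])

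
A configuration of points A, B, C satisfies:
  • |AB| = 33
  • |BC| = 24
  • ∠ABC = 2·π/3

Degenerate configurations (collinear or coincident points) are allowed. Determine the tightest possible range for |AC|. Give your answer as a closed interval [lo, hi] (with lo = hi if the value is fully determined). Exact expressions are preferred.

|AC| = 3·√(273)  (≈ 49.5681)

|AB| ∈ {33}
|BC| ∈ {24}
|AC| ∈ {3·√(273)}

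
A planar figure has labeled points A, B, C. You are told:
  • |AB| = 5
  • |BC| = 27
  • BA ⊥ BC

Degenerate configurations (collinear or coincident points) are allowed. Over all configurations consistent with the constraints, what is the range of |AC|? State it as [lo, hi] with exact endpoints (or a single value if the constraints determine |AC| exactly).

|AB| ∈ {5}
|BC| ∈ {27}
|AC| ∈ {√(754)}

|AC| = √(754)  (≈ 27.4591)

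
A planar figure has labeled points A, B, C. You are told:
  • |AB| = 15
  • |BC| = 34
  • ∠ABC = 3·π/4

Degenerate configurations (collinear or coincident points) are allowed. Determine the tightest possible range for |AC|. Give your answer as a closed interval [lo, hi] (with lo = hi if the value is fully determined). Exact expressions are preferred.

|AC| = √(510·√(2) + 1381)  (≈ 45.8503)

|AB| ∈ {15}
|BC| ∈ {34}
|AC| ∈ {√(510·√(2) + 1381)}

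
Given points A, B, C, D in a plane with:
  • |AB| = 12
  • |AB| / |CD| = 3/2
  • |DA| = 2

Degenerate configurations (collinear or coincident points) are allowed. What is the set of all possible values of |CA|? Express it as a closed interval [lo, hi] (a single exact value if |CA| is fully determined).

|AB| ∈ {12}
|AD| ∈ {2}
|CD| ∈ {8}
|BD| ∈ [10, 14]
|AC| ∈ [6, 10]
|BC| ∈ [2, 22]

|CA| ∈ [6, 10]  (≈ [6.0000, 10.0000])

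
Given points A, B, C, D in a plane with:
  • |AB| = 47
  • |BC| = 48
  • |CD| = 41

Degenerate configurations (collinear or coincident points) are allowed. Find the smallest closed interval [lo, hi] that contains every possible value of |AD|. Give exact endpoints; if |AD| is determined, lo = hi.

|AD| ∈ [0, 136]  (≈ [0.0000, 136.0000])

|AB| ∈ {47}
|BC| ∈ {48}
|CD| ∈ {41}
|AC| ∈ [1, 95]
|BD| ∈ [7, 89]
|AD| ∈ [0, 136]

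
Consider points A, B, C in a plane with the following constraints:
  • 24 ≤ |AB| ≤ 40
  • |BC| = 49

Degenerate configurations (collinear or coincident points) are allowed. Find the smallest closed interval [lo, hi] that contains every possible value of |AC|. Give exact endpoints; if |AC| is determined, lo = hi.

|AB| ∈ [24, 40]
|BC| ∈ {49}
|AC| ∈ [9, 89]

|AC| ∈ [9, 89]  (≈ [9.0000, 89.0000])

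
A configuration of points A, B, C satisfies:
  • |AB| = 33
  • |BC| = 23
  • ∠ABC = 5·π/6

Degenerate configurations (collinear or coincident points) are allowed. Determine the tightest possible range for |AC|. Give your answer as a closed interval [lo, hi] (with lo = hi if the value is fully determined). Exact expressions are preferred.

|AC| = √(759·√(3) + 1618)  (≈ 54.1537)

|AB| ∈ {33}
|BC| ∈ {23}
|AC| ∈ {√(759·√(3) + 1618)}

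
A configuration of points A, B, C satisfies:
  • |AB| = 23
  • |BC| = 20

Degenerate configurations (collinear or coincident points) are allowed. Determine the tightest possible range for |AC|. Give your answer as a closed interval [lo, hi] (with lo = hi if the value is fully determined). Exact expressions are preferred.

|AB| ∈ {23}
|BC| ∈ {20}
|AC| ∈ [3, 43]

|AC| ∈ [3, 43]  (≈ [3.0000, 43.0000])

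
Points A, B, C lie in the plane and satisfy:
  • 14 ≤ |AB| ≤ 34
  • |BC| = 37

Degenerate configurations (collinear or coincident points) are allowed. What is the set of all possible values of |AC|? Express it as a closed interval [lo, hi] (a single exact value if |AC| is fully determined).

|AB| ∈ [14, 34]
|BC| ∈ {37}
|AC| ∈ [3, 71]

|AC| ∈ [3, 71]  (≈ [3.0000, 71.0000])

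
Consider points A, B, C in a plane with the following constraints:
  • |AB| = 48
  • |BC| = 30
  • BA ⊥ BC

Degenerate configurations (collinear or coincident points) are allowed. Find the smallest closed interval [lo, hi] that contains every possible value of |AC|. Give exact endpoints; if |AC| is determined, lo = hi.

|AC| = 6·√(89)  (≈ 56.6039)

|AB| ∈ {48}
|BC| ∈ {30}
|AC| ∈ {6·√(89)}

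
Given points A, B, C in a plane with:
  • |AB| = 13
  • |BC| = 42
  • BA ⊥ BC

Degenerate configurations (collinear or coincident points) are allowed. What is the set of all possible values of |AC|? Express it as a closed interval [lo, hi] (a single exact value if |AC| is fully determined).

|AB| ∈ {13}
|BC| ∈ {42}
|AC| ∈ {√(1933)}

|AC| = √(1933)  (≈ 43.9659)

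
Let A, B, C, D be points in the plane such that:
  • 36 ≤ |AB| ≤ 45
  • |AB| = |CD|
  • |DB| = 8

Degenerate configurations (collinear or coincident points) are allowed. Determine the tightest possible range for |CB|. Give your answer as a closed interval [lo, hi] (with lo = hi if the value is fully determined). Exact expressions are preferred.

|AB| ∈ [36, 45]
|BD| ∈ {8}
|CD| ∈ [36, 45]
|AD| ∈ [28, 53]
|BC| ∈ [28, 53]
|AC| ∈ [0, 98]

|CB| ∈ [28, 53]  (≈ [28.0000, 53.0000])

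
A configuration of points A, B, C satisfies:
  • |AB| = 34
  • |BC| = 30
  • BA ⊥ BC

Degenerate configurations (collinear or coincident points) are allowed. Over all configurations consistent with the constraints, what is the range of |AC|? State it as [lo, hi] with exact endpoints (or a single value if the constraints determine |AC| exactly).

|AC| = 2·√(514)  (≈ 45.3431)

|AB| ∈ {34}
|BC| ∈ {30}
|AC| ∈ {2·√(514)}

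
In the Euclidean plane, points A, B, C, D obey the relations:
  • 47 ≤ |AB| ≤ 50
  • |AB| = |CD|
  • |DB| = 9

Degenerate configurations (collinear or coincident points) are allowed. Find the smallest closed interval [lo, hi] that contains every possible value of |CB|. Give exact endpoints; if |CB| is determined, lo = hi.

|CB| ∈ [38, 59]  (≈ [38.0000, 59.0000])

|AB| ∈ [47, 50]
|BD| ∈ {9}
|CD| ∈ [47, 50]
|AD| ∈ [38, 59]
|BC| ∈ [38, 59]
|AC| ∈ [0, 109]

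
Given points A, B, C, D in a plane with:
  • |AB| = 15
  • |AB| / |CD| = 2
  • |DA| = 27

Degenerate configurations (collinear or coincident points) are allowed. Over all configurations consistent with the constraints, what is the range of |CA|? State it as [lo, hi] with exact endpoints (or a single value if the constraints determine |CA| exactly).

|CA| ∈ [39/2, 69/2]  (≈ [19.5000, 34.5000])

|AB| ∈ {15}
|AD| ∈ {27}
|CD| ∈ {15/2}
|BD| ∈ [12, 42]
|AC| ∈ [39/2, 69/2]
|BC| ∈ [9/2, 99/2]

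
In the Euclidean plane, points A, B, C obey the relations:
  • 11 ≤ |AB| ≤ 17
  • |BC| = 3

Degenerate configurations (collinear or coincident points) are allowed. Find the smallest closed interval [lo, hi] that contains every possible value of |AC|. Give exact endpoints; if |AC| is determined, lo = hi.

|AC| ∈ [8, 20]  (≈ [8.0000, 20.0000])

|AB| ∈ [11, 17]
|BC| ∈ {3}
|AC| ∈ [8, 20]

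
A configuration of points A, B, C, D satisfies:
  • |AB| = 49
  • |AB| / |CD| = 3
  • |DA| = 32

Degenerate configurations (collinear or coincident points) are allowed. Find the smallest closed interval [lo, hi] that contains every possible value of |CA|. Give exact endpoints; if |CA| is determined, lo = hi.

|CA| ∈ [47/3, 145/3]  (≈ [15.6667, 48.3333])

|AB| ∈ {49}
|AD| ∈ {32}
|CD| ∈ {49/3}
|BD| ∈ [17, 81]
|AC| ∈ [47/3, 145/3]
|BC| ∈ [2/3, 292/3]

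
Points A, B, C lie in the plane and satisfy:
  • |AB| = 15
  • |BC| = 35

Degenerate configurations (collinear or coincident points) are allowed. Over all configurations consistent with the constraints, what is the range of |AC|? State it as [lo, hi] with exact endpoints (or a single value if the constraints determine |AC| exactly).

|AC| ∈ [20, 50]  (≈ [20.0000, 50.0000])

|AB| ∈ {15}
|BC| ∈ {35}
|AC| ∈ [20, 50]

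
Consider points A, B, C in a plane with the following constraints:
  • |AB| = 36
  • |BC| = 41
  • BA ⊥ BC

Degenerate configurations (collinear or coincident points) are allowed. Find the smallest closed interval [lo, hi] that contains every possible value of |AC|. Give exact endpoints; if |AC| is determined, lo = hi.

|AC| = √(2977)  (≈ 54.5619)

|AB| ∈ {36}
|BC| ∈ {41}
|AC| ∈ {√(2977)}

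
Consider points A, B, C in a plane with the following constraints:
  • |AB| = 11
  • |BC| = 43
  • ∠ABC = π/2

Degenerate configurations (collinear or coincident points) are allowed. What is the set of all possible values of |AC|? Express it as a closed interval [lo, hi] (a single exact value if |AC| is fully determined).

|AC| = √(1970)  (≈ 44.3847)

|AB| ∈ {11}
|BC| ∈ {43}
|AC| ∈ {√(1970)}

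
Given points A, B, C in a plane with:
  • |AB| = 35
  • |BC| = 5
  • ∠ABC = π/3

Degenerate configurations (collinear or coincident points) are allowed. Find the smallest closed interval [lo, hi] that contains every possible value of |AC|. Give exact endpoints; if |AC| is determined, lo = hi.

|AC| = 5·√(43)  (≈ 32.7872)

|AB| ∈ {35}
|BC| ∈ {5}
|AC| ∈ {5·√(43)}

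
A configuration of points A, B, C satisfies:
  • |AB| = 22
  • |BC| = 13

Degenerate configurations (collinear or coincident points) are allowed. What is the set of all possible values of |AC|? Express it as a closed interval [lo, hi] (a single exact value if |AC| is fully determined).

|AB| ∈ {22}
|BC| ∈ {13}
|AC| ∈ [9, 35]

|AC| ∈ [9, 35]  (≈ [9.0000, 35.0000])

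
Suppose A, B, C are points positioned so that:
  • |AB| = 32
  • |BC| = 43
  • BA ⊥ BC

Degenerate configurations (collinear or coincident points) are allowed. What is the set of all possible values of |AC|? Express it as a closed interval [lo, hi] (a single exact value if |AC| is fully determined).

|AB| ∈ {32}
|BC| ∈ {43}
|AC| ∈ {13·√(17)}

|AC| = 13·√(17)  (≈ 53.6004)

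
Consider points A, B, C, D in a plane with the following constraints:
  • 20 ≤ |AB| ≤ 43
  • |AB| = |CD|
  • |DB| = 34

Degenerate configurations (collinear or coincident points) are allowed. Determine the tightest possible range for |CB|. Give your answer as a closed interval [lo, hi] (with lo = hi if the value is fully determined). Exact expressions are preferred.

|AB| ∈ [20, 43]
|BD| ∈ {34}
|CD| ∈ [20, 43]
|AD| ∈ [0, 77]
|BC| ∈ [0, 77]
|AC| ∈ [0, 120]

|CB| ∈ [0, 77]  (≈ [0.0000, 77.0000])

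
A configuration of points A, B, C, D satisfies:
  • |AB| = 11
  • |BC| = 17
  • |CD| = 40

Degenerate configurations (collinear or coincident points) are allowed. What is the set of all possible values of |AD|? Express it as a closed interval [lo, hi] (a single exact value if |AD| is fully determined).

|AB| ∈ {11}
|BC| ∈ {17}
|CD| ∈ {40}
|AC| ∈ [6, 28]
|BD| ∈ [23, 57]
|AD| ∈ [12, 68]

|AD| ∈ [12, 68]  (≈ [12.0000, 68.0000])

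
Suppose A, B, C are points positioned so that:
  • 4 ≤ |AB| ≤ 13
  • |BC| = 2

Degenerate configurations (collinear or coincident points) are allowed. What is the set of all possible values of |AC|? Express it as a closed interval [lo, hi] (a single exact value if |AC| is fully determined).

|AB| ∈ [4, 13]
|BC| ∈ {2}
|AC| ∈ [2, 15]

|AC| ∈ [2, 15]  (≈ [2.0000, 15.0000])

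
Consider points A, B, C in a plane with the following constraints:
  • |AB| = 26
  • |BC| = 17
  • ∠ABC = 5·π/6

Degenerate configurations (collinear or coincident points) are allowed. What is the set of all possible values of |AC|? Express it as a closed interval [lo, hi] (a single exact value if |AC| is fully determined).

|AB| ∈ {26}
|BC| ∈ {17}
|AC| ∈ {√(442·√(3) + 965)}

|AC| = √(442·√(3) + 965)  (≈ 41.6001)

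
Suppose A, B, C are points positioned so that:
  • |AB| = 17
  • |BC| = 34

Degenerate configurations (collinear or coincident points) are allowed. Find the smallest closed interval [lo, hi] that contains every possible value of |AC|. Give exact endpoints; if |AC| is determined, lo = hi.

|AC| ∈ [17, 51]  (≈ [17.0000, 51.0000])

|AB| ∈ {17}
|BC| ∈ {34}
|AC| ∈ [17, 51]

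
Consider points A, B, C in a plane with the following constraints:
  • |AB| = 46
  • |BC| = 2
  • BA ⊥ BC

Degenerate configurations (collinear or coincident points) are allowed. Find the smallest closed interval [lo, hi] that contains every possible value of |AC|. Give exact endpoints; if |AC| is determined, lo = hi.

|AC| = 2·√(530)  (≈ 46.0435)

|AB| ∈ {46}
|BC| ∈ {2}
|AC| ∈ {2·√(530)}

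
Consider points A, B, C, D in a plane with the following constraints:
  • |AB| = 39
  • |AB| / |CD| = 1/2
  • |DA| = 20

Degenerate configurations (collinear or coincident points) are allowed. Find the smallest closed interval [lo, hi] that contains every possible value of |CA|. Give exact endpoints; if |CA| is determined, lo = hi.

|AB| ∈ {39}
|AD| ∈ {20}
|CD| ∈ {78}
|BD| ∈ [19, 59]
|AC| ∈ [58, 98]
|BC| ∈ [19, 137]

|CA| ∈ [58, 98]  (≈ [58.0000, 98.0000])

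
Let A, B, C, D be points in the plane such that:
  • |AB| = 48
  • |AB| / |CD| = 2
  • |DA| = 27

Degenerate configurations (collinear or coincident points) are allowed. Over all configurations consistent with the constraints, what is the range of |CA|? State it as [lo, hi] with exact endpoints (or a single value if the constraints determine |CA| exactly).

|CA| ∈ [3, 51]  (≈ [3.0000, 51.0000])

|AB| ∈ {48}
|AD| ∈ {27}
|CD| ∈ {24}
|BD| ∈ [21, 75]
|AC| ∈ [3, 51]
|BC| ∈ [0, 99]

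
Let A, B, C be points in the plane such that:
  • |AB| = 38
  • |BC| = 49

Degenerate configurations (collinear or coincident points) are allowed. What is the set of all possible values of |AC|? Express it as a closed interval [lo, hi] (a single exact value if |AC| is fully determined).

|AC| ∈ [11, 87]  (≈ [11.0000, 87.0000])

|AB| ∈ {38}
|BC| ∈ {49}
|AC| ∈ [11, 87]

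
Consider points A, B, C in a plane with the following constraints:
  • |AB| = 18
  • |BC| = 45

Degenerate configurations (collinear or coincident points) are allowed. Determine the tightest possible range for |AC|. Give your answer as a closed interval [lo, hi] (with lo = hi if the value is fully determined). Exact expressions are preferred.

|AB| ∈ {18}
|BC| ∈ {45}
|AC| ∈ [27, 63]

|AC| ∈ [27, 63]  (≈ [27.0000, 63.0000])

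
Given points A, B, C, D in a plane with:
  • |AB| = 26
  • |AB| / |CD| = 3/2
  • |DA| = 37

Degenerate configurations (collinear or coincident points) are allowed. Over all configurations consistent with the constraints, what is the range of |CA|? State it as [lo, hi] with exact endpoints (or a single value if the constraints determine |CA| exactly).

|AB| ∈ {26}
|AD| ∈ {37}
|CD| ∈ {52/3}
|BD| ∈ [11, 63]
|AC| ∈ [59/3, 163/3]
|BC| ∈ [0, 241/3]

|CA| ∈ [59/3, 163/3]  (≈ [19.6667, 54.3333])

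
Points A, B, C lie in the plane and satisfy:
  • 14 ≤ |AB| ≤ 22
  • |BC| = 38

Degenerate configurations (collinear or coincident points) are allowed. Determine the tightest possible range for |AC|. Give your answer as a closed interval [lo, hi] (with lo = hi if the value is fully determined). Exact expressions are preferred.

|AB| ∈ [14, 22]
|BC| ∈ {38}
|AC| ∈ [16, 60]

|AC| ∈ [16, 60]  (≈ [16.0000, 60.0000])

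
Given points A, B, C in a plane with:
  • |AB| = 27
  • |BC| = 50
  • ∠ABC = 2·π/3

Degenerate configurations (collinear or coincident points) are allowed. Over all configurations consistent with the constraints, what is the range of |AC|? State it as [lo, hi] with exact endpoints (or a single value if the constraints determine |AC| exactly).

|AC| = √(4579)  (≈ 67.6683)

|AB| ∈ {27}
|BC| ∈ {50}
|AC| ∈ {√(4579)}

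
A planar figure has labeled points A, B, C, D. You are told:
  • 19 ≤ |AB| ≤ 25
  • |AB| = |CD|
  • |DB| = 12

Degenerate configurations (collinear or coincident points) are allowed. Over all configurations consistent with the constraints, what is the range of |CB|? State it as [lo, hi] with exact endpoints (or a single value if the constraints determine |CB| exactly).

|CB| ∈ [7, 37]  (≈ [7.0000, 37.0000])

|AB| ∈ [19, 25]
|BD| ∈ {12}
|CD| ∈ [19, 25]
|AD| ∈ [7, 37]
|BC| ∈ [7, 37]
|AC| ∈ [0, 62]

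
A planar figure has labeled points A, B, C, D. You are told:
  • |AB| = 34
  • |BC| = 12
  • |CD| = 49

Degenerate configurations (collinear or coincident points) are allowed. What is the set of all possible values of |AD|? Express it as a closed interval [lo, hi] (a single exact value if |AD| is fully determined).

|AB| ∈ {34}
|BC| ∈ {12}
|CD| ∈ {49}
|AC| ∈ [22, 46]
|BD| ∈ [37, 61]
|AD| ∈ [3, 95]

|AD| ∈ [3, 95]  (≈ [3.0000, 95.0000])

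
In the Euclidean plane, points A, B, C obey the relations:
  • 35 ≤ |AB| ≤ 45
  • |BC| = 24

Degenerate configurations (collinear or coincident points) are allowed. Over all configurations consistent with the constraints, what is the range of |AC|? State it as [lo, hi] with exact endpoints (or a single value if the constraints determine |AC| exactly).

|AB| ∈ [35, 45]
|BC| ∈ {24}
|AC| ∈ [11, 69]

|AC| ∈ [11, 69]  (≈ [11.0000, 69.0000])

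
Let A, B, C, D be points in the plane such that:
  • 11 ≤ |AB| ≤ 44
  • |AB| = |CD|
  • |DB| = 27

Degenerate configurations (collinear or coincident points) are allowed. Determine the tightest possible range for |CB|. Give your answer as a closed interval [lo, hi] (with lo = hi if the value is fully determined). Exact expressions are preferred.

|CB| ∈ [0, 71]  (≈ [0.0000, 71.0000])

|AB| ∈ [11, 44]
|BD| ∈ {27}
|CD| ∈ [11, 44]
|AD| ∈ [0, 71]
|BC| ∈ [0, 71]
|AC| ∈ [0, 115]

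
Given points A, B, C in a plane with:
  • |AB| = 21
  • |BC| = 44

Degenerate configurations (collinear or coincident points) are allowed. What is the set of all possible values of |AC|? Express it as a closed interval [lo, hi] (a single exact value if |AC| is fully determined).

|AC| ∈ [23, 65]  (≈ [23.0000, 65.0000])

|AB| ∈ {21}
|BC| ∈ {44}
|AC| ∈ [23, 65]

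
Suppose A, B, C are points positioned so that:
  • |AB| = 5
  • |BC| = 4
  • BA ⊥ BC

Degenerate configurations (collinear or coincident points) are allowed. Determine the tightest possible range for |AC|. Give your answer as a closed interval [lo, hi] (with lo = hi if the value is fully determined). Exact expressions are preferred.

|AC| = √(41)  (≈ 6.4031)

|AB| ∈ {5}
|BC| ∈ {4}
|AC| ∈ {√(41)}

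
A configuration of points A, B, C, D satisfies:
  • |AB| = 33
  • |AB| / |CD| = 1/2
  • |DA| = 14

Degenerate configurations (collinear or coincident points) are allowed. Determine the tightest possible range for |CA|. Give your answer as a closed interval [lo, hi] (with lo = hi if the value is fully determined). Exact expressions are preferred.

|CA| ∈ [52, 80]  (≈ [52.0000, 80.0000])

|AB| ∈ {33}
|AD| ∈ {14}
|CD| ∈ {66}
|BD| ∈ [19, 47]
|AC| ∈ [52, 80]
|BC| ∈ [19, 113]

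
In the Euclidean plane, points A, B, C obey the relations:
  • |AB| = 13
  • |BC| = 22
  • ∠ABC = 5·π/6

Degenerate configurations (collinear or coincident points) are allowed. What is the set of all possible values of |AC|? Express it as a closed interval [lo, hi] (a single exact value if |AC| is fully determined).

|AB| ∈ {13}
|BC| ∈ {22}
|AC| ∈ {√(286·√(3) + 653)}

|AC| = √(286·√(3) + 653)  (≈ 33.8876)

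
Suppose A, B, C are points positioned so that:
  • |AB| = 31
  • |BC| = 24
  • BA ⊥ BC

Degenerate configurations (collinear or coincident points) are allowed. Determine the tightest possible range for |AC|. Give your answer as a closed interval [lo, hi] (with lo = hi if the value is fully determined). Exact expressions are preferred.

|AB| ∈ {31}
|BC| ∈ {24}
|AC| ∈ {√(1537)}

|AC| = √(1537)  (≈ 39.2046)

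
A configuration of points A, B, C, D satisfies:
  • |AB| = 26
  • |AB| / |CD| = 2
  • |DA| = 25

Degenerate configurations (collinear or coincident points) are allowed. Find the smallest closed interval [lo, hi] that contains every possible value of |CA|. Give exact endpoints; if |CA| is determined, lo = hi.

|AB| ∈ {26}
|AD| ∈ {25}
|CD| ∈ {13}
|BD| ∈ [1, 51]
|AC| ∈ [12, 38]
|BC| ∈ [0, 64]

|CA| ∈ [12, 38]  (≈ [12.0000, 38.0000])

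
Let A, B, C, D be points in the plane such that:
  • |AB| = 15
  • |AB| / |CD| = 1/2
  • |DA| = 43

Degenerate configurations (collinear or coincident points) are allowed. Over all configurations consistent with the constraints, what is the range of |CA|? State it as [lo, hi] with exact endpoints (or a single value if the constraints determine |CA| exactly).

|AB| ∈ {15}
|AD| ∈ {43}
|CD| ∈ {30}
|BD| ∈ [28, 58]
|AC| ∈ [13, 73]
|BC| ∈ [0, 88]

|CA| ∈ [13, 73]  (≈ [13.0000, 73.0000])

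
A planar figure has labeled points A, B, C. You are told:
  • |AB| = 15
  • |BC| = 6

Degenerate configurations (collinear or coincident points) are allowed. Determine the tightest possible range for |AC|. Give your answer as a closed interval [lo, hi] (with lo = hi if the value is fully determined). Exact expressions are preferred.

|AB| ∈ {15}
|BC| ∈ {6}
|AC| ∈ [9, 21]

|AC| ∈ [9, 21]  (≈ [9.0000, 21.0000])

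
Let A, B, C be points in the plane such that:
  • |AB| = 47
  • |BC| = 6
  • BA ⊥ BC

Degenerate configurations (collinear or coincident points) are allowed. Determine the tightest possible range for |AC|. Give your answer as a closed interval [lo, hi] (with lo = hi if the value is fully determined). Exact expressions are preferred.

|AB| ∈ {47}
|BC| ∈ {6}
|AC| ∈ {√(2245)}

|AC| = √(2245)  (≈ 47.3814)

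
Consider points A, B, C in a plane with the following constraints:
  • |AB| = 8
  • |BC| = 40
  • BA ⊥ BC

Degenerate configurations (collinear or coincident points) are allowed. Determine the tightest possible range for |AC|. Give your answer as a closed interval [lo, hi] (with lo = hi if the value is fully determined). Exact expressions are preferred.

|AC| = 8·√(26)  (≈ 40.7922)

|AB| ∈ {8}
|BC| ∈ {40}
|AC| ∈ {8·√(26)}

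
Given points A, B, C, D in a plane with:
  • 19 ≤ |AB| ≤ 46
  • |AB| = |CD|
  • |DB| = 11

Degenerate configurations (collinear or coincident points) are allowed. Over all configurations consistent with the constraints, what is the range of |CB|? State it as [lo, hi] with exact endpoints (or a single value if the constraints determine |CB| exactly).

|AB| ∈ [19, 46]
|BD| ∈ {11}
|CD| ∈ [19, 46]
|AD| ∈ [8, 57]
|BC| ∈ [8, 57]
|AC| ∈ [0, 103]

|CB| ∈ [8, 57]  (≈ [8.0000, 57.0000])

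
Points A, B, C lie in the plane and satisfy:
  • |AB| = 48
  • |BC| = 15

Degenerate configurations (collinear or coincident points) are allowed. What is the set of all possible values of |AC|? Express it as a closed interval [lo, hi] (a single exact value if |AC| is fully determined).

|AB| ∈ {48}
|BC| ∈ {15}
|AC| ∈ [33, 63]

|AC| ∈ [33, 63]  (≈ [33.0000, 63.0000])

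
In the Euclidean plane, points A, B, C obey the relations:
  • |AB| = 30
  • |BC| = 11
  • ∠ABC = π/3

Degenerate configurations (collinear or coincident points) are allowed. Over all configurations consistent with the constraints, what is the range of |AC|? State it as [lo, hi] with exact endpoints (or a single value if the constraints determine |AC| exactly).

|AC| = √(691)  (≈ 26.2869)

|AB| ∈ {30}
|BC| ∈ {11}
|AC| ∈ {√(691)}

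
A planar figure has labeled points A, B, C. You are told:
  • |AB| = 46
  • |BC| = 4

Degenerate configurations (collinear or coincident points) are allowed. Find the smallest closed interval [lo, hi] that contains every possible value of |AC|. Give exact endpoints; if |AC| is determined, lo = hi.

|AB| ∈ {46}
|BC| ∈ {4}
|AC| ∈ [42, 50]

|AC| ∈ [42, 50]  (≈ [42.0000, 50.0000])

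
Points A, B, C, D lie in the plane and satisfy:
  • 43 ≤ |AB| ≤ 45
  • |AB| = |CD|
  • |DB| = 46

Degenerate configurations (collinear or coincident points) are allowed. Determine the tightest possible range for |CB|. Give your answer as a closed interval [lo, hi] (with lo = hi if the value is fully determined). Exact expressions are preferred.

|CB| ∈ [1, 91]  (≈ [1.0000, 91.0000])

|AB| ∈ [43, 45]
|BD| ∈ {46}
|CD| ∈ [43, 45]
|AD| ∈ [1, 91]
|BC| ∈ [1, 91]
|AC| ∈ [0, 136]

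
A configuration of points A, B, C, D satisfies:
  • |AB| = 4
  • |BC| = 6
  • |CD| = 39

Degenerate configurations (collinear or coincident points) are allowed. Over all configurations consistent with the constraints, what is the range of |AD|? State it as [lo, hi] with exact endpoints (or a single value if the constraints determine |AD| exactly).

|AD| ∈ [29, 49]  (≈ [29.0000, 49.0000])

|AB| ∈ {4}
|BC| ∈ {6}
|CD| ∈ {39}
|AC| ∈ [2, 10]
|BD| ∈ [33, 45]
|AD| ∈ [29, 49]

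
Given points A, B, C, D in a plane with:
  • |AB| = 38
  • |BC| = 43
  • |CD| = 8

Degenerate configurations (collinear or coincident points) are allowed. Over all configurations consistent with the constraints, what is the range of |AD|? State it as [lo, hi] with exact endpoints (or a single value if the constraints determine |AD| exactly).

|AB| ∈ {38}
|BC| ∈ {43}
|CD| ∈ {8}
|AC| ∈ [5, 81]
|BD| ∈ [35, 51]
|AD| ∈ [0, 89]

|AD| ∈ [0, 89]  (≈ [0.0000, 89.0000])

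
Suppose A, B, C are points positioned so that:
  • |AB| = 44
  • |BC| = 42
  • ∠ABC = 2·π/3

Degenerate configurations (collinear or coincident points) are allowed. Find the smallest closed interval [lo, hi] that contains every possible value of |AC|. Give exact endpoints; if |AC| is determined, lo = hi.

|AB| ∈ {44}
|BC| ∈ {42}
|AC| ∈ {2·√(1387)}

|AC| = 2·√(1387)  (≈ 74.4849)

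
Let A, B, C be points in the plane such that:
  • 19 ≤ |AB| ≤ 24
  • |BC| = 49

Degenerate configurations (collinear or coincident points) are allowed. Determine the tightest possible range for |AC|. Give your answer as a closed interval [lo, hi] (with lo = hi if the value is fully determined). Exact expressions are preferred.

|AB| ∈ [19, 24]
|BC| ∈ {49}
|AC| ∈ [25, 73]

|AC| ∈ [25, 73]  (≈ [25.0000, 73.0000])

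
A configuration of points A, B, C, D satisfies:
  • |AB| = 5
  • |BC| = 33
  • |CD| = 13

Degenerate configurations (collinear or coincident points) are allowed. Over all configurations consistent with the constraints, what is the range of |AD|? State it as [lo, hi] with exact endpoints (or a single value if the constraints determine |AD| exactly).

|AB| ∈ {5}
|BC| ∈ {33}
|CD| ∈ {13}
|AC| ∈ [28, 38]
|BD| ∈ [20, 46]
|AD| ∈ [15, 51]

|AD| ∈ [15, 51]  (≈ [15.0000, 51.0000])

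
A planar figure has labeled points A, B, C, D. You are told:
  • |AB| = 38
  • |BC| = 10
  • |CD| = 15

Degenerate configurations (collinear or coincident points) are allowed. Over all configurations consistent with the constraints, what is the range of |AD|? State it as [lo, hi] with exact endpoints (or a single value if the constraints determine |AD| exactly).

|AD| ∈ [13, 63]  (≈ [13.0000, 63.0000])

|AB| ∈ {38}
|BC| ∈ {10}
|CD| ∈ {15}
|AC| ∈ [28, 48]
|BD| ∈ [5, 25]
|AD| ∈ [13, 63]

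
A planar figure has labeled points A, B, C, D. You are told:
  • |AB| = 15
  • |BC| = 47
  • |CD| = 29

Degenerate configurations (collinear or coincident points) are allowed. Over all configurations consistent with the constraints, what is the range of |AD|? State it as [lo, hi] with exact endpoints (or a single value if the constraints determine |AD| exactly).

|AD| ∈ [3, 91]  (≈ [3.0000, 91.0000])

|AB| ∈ {15}
|BC| ∈ {47}
|CD| ∈ {29}
|AC| ∈ [32, 62]
|BD| ∈ [18, 76]
|AD| ∈ [3, 91]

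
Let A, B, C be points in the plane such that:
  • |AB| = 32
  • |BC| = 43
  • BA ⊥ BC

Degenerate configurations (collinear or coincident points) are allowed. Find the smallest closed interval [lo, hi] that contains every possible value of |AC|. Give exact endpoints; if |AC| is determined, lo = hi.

|AB| ∈ {32}
|BC| ∈ {43}
|AC| ∈ {13·√(17)}

|AC| = 13·√(17)  (≈ 53.6004)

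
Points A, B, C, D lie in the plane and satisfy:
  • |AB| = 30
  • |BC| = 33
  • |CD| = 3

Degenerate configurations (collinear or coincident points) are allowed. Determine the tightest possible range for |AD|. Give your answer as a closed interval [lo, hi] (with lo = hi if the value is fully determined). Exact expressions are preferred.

|AD| ∈ [0, 66]  (≈ [0.0000, 66.0000])

|AB| ∈ {30}
|BC| ∈ {33}
|CD| ∈ {3}
|AC| ∈ [3, 63]
|BD| ∈ [30, 36]
|AD| ∈ [0, 66]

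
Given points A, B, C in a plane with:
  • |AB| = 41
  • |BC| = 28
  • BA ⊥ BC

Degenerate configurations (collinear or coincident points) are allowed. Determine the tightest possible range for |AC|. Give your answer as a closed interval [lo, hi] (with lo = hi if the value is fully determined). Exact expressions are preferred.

|AB| ∈ {41}
|BC| ∈ {28}
|AC| ∈ {√(2465)}

|AC| = √(2465)  (≈ 49.6488)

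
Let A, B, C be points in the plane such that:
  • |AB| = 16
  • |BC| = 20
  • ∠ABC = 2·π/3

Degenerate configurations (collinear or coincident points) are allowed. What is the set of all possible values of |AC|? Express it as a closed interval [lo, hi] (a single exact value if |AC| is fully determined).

|AB| ∈ {16}
|BC| ∈ {20}
|AC| ∈ {4·√(61)}

|AC| = 4·√(61)  (≈ 31.2410)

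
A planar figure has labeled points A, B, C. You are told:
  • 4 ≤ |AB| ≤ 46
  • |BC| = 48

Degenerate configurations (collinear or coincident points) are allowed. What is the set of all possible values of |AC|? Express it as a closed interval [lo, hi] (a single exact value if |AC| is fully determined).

|AB| ∈ [4, 46]
|BC| ∈ {48}
|AC| ∈ [2, 94]

|AC| ∈ [2, 94]  (≈ [2.0000, 94.0000])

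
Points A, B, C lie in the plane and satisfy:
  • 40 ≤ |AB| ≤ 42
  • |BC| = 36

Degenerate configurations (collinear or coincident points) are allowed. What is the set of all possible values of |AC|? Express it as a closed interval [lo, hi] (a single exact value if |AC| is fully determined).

|AC| ∈ [4, 78]  (≈ [4.0000, 78.0000])

|AB| ∈ [40, 42]
|BC| ∈ {36}
|AC| ∈ [4, 78]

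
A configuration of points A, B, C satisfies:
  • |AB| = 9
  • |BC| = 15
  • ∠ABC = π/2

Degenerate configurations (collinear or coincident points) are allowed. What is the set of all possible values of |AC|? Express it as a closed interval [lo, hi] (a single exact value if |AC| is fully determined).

|AB| ∈ {9}
|BC| ∈ {15}
|AC| ∈ {3·√(34)}

|AC| = 3·√(34)  (≈ 17.4929)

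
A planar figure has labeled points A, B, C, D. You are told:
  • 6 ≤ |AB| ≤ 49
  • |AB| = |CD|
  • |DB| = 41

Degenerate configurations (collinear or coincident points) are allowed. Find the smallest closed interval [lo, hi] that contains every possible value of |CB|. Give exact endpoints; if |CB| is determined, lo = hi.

|AB| ∈ [6, 49]
|BD| ∈ {41}
|CD| ∈ [6, 49]
|AD| ∈ [0, 90]
|BC| ∈ [0, 90]
|AC| ∈ [0, 139]

|CB| ∈ [0, 90]  (≈ [0.0000, 90.0000])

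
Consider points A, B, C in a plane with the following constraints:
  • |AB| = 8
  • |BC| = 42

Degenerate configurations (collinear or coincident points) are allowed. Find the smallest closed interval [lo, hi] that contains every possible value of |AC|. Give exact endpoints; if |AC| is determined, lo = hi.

|AC| ∈ [34, 50]  (≈ [34.0000, 50.0000])

|AB| ∈ {8}
|BC| ∈ {42}
|AC| ∈ [34, 50]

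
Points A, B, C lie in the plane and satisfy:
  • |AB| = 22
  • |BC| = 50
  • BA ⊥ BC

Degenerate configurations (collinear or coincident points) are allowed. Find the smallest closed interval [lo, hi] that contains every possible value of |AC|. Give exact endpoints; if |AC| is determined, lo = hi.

|AC| = 2·√(746)  (≈ 54.6260)

|AB| ∈ {22}
|BC| ∈ {50}
|AC| ∈ {2·√(746)}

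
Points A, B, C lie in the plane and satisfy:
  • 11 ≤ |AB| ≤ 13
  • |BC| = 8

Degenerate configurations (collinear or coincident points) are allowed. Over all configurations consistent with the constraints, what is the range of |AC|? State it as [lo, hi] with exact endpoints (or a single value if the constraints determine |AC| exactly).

|AB| ∈ [11, 13]
|BC| ∈ {8}
|AC| ∈ [3, 21]

|AC| ∈ [3, 21]  (≈ [3.0000, 21.0000])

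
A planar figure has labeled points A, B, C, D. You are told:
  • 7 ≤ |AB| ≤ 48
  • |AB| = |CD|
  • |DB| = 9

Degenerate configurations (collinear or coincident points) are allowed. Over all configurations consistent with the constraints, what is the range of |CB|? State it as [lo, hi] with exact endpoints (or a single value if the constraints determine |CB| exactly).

|CB| ∈ [0, 57]  (≈ [0.0000, 57.0000])

|AB| ∈ [7, 48]
|BD| ∈ {9}
|CD| ∈ [7, 48]
|AD| ∈ [0, 57]
|BC| ∈ [0, 57]
|AC| ∈ [0, 105]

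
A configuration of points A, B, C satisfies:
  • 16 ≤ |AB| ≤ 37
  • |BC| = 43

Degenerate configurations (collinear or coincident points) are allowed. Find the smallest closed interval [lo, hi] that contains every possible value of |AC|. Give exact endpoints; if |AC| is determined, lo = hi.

|AB| ∈ [16, 37]
|BC| ∈ {43}
|AC| ∈ [6, 80]

|AC| ∈ [6, 80]  (≈ [6.0000, 80.0000])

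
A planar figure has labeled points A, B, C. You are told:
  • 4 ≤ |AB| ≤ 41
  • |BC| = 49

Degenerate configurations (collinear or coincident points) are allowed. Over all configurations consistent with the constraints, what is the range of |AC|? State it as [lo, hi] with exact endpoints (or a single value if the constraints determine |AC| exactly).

|AB| ∈ [4, 41]
|BC| ∈ {49}
|AC| ∈ [8, 90]

|AC| ∈ [8, 90]  (≈ [8.0000, 90.0000])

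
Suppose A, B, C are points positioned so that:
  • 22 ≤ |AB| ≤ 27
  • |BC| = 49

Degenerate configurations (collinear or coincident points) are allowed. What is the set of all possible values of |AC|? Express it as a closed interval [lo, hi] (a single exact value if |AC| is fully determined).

|AB| ∈ [22, 27]
|BC| ∈ {49}
|AC| ∈ [22, 76]

|AC| ∈ [22, 76]  (≈ [22.0000, 76.0000])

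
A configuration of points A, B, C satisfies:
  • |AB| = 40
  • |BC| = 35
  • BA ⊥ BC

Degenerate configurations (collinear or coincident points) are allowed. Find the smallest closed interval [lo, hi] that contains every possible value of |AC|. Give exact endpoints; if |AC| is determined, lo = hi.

|AC| = 5·√(113)  (≈ 53.1507)

|AB| ∈ {40}
|BC| ∈ {35}
|AC| ∈ {5·√(113)}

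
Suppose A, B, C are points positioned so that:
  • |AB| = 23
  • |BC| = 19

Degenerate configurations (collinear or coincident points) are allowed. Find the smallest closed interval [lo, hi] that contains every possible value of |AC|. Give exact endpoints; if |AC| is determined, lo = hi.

|AC| ∈ [4, 42]  (≈ [4.0000, 42.0000])

|AB| ∈ {23}
|BC| ∈ {19}
|AC| ∈ [4, 42]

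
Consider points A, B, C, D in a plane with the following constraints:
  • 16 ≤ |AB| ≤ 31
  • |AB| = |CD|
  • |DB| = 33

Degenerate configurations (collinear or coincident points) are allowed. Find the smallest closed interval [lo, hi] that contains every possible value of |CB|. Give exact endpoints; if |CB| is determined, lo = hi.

|AB| ∈ [16, 31]
|BD| ∈ {33}
|CD| ∈ [16, 31]
|AD| ∈ [2, 64]
|BC| ∈ [2, 64]
|AC| ∈ [0, 95]

|CB| ∈ [2, 64]  (≈ [2.0000, 64.0000])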